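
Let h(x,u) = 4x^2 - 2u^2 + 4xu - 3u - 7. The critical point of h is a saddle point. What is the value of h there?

∂h/∂x = 8x + 4u = 0 and ∂h/∂u = 4x - 4u - 3 = 0, so (x, u) = (1/4, -1/2).
The Hessian has h_{xx} = 8, h_{uu} = -4, h_{xu} = 4, giving D = -48 < 0, so the point is a saddle point.
h(1/4, -1/2) = -25/4.

-25/4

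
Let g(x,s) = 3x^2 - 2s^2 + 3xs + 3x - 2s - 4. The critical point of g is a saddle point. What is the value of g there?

-40/11

∂g/∂x = 6x + 3s + 3 = 0 and ∂g/∂s = 3x - 4s - 2 = 0, so (x, s) = (-2/11, -7/11).
The Hessian has g_{xx} = 6, g_{ss} = -4, g_{xs} = 3, giving D = -33 < 0, so the point is a saddle point.
g(-2/11, -7/11) = -40/11.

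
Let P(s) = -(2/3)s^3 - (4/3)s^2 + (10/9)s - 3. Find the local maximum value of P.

Critical points: P'(s) = -2s^2 - (8/3)s + 10/9 vanishes at s = -5/3, 1/3.
Second-derivative test with P''(s) = -4s - 8/3: P''(-5/3) = 4 > 0 ⇒ local minimum; P''(1/3) = -4 < 0 ⇒ local maximum.
So the local maximum value is P(1/3) = -227/81.

-227/81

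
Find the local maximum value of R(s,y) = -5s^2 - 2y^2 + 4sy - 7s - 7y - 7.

∂R/∂s = -10s + 4y - 7 = 0 and ∂R/∂y = 4s - 4y - 7 = 0, so (s, y) = (-7/3, -49/12).
The Hessian has R_{ss} = -10, R_{yy} = -4, R_{sy} = 4, giving D = 24 > 0 with R_{ss} < 0, so the point is a local maximum.
R(-7/3, -49/12) = 371/24.

371/24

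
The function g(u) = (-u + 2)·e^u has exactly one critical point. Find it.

1

By the product rule, g'(u) = (-u + 1)·e^u. Since e^u > 0, the only critical point is u = 1.
g''(1) has the same sign as -1 < 0, so this is a local maximum.
g(1) = (1)·e^(1) ≈ 2.7183.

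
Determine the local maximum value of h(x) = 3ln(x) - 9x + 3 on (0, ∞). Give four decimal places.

-3.2958

h'(x) = 3/x − 9 = 0 gives x = 1/3.
h''(x) = -3/x², which is negative for x > 0, so this is a local maximum.
h(1/3) = 3·ln(1/3) - 3 + 3 ≈ -3.2958.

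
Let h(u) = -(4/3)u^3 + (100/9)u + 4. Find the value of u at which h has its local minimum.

-5/3

h'(u) = -4u^2 + 100/9 = 0 at u = -5/3, 5/3.
Since h''(u) = -8u, we get h''(-5/3) = 40/3 > 0 ⇒ local minimum; h''(5/3) = -40/3 < 0 ⇒ local maximum.
So the local minimum value is h(-5/3) = -676/81.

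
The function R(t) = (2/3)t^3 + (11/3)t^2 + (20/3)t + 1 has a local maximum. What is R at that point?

R'(t) = 2t^2 + (22/3)t + 20/3 = 0 at t = -2, -5/3.
Second-derivative test with R''(t) = 4t + 22/3: R''(-2) = -2/3 < 0 ⇒ local maximum; R''(-5/3) = 2/3 > 0 ⇒ local minimum.
So the local maximum value is R(-2) = -3.

-3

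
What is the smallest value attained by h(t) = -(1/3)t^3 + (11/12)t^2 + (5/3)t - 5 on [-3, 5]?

The derivative is -t^2 + (11/6)t + 5/3, which vanishes at t = -2/3 and t = 5/2.
Candidates: h(-3) = 29/4, h(-2/3) = -454/81, h(5/2) = -5/16, h(5) = -185/12.
Hence the absolute minimum is -185/12 at t = 5.

-185/12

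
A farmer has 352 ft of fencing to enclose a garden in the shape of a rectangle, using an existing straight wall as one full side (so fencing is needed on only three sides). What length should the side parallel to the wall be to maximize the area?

Let the sides perpendicular to the wall have length x and the parallel side y, so 2x + y = 352 and the area is A = xy = x(352 − 2x).
A'(x) = 352 − 4x = 0 gives x = 88, and A''(x) = −4 < 0 confirms a maximum.
Then y = 352 − 2·88 = 176 and A = 15488.

176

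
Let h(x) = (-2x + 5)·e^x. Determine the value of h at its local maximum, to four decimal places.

Differentiating with the product rule gives h'(x) = (-2x + 3)·e^x. Since e^x > 0, the only critical point is x = 3/2.
h''(3/2) has the same sign as -2 < 0, so this is a local maximum.
h(3/2) = (2)·e^(3/2) ≈ 8.9634.

8.9634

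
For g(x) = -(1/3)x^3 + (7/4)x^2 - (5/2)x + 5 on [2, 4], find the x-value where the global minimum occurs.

4

g'(x) = -x^2 + (7/2)x - 5/2, whose only zero in [2, 4] is x = 5/2.
Compare values at every candidate in [2, 4]: g(2) = 13/3; g(5/2) = 215/48; g(4) = 5/3.
The minimum over the interval is 5/3, attained at x = 4.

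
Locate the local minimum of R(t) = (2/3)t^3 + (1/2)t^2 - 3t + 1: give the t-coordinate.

R'(t) = 2t^2 + t - 3 = 0 at t = -3/2, 1.
R''(t) = 4t + 1. R''(-3/2) = -5 < 0 ⇒ local maximum; R''(1) = 5 > 0 ⇒ local minimum.
The local minimum is R(1) = -5/6.

1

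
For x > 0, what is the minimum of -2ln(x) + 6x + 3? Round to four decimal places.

R'(x) = -2/x + 6 = 0 gives x = 1/3.
R''(x) = 2/x², which is positive for x > 0, so this is a local minimum.
R(1/3) = -2·ln(1/3) + 2 + 3 ≈ 7.1972.

7.1972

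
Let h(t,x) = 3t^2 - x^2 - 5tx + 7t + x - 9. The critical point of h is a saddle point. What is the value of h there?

∂h/∂t = 6t - 5x + 7 = 0 and ∂h/∂x = -5t - 2x + 1 = 0, so (t, x) = (-9/37, 41/37).
The Hessian has h_{tt} = 6, h_{xx} = -2, h_{tx} = -5, giving D = -37 < 0, so the point is a saddle point.
h(-9/37, 41/37) = -344/37.

-344/37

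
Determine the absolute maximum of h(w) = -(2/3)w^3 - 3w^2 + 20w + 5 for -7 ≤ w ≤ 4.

h'(w) = -2w^2 - 6w + 20, which vanishes at w = -5 and w = 2.
Compare values at every candidate in [-7, 4]: h(-7) = -160/3; h(-5) = -260/3; h(2) = 83/3; h(4) = -17/3.
The maximum over the interval is 83/3, attained at w = 2.

83/3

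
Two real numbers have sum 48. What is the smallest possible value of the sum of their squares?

1152

With a + b = 48, a^2 + b^2 = a^2 + (48 − a)^2.
The derivative 2a − 2(48 − a) = 4a − 96 vanishes at a = 24; second derivative 4 > 0, a minimum.
The minimum is 2·(24)^2 = 1152.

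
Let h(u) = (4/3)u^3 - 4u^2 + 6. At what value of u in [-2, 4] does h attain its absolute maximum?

4

h'(u) = 4u^2 - 8u, which vanishes at u = 0 and u = 2.
Candidates: h(-2) = -62/3; h(0) = 6; h(2) = 2/3; h(4) = 82/3.
Hence the absolute maximum is 82/3 at u = 4.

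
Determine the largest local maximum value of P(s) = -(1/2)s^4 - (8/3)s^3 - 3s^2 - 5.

Critical points: P'(s) = -2s^3 - 8s^2 - 6s vanishes at s = -3, -1, 0.
Second-derivative test with P''(s) = -6s^2 - 16s - 6: P''(-3) = -12 < 0 ⇒ local maximum; P''(-1) = 4 > 0 ⇒ local minimum; P''(0) = -6 < 0 ⇒ local maximum.
So the largest local maximum value is P(-3) = -1/2.

-1/2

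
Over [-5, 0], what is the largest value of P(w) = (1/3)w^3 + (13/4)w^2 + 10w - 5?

P'(w) = w^2 + (13/2)w + 10, which vanishes at w = -4 and w = -5/2.
Candidates: P(-5) = -185/12,  P(-4) = -43/3,  P(-5/2) = -715/48,  P(0) = -5.
The maximum over the interval is -5, attained at w = 0.

-5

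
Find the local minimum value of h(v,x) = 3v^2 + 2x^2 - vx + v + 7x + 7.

∂h/∂v = 6v - x + 1 = 0 and ∂h/∂x = -v + 4x + 7 = 0, so (v, x) = (-11/23, -43/23).
The Hessian has h_{vv} = 6, h_{xx} = 4, h_{vx} = -1, giving D = 23 > 0 with h_{vv} > 0, so the point is a local minimum.
h(-11/23, -43/23) = 5/23.

5/23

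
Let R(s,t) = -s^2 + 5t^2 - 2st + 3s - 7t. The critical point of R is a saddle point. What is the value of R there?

-23/12

∂R/∂s = -2s - 2t + 3 = 0 and ∂R/∂t = -2s + 10t - 7 = 0, so (s, t) = (2/3, 5/6).
The Hessian has R_{ss} = -2, R_{tt} = 10, R_{st} = -2, giving D = -24 < 0, so the point is a saddle point.
R(2/3, 5/6) = -23/12.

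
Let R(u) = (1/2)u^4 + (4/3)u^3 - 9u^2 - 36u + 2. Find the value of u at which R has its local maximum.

-2

R'(u) = 2u^3 + 4u^2 - 18u - 36. Setting R'(u) = 0 gives u ∈ {-3, -2, 3}.
Second-derivative test with R''(u) = 6u^2 + 8u - 18: R''(-3) = 12 > 0 ⇒ local minimum; R''(-2) = -10 < 0 ⇒ local maximum; R''(3) = 60 > 0 ⇒ local minimum.
So the local maximum value is R(-2) = 106/3.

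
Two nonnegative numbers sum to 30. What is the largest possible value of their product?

225

With x + y = 30, the product is P(x) = x(30 − x).
P'(x) = 30 − 2x = 0 gives x = 15; P'' = −2 < 0, so this is the maximum.
P = 15·15 = 225.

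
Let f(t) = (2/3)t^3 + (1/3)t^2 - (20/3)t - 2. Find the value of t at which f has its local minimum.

5/3

f'(t) = 2t^2 + (2/3)t - 20/3. Setting f'(t) = 0 gives t ∈ {-2, 5/3}.
Since f''(t) = 4t + 2/3, we get f''(-2) = -22/3 < 0 ⇒ local maximum; f''(5/3) = 22/3 > 0 ⇒ local minimum.
So the local minimum value is f(5/3) = -737/81.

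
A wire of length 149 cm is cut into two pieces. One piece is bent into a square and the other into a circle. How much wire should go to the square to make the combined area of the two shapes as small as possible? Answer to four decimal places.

83.4548

Let x be the length used for the square. Square side x/4; circle radius (149−x)/(2π).
A(x) = (x/4)² + π·((149−x)/(2π))² = x²/16 + (149−x)²/(4π) for 0 ≤ x ≤ 149. A'(x) = x/8 − (149−x)/(2π) = 0 gives x = 4·149/(π+4) ≈ 83.4548.
A'' = 1/8 + 1/(2π) > 0, so this gives the minimum combined area; x ≈ 83.4548 cm to the square.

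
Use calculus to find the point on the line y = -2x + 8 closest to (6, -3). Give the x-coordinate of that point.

28/5

Minimize D(x)^2 = (x - 6)^2 + (-2x + 11)^2.
d/dx[D^2] = 2(x - 6) + 2·(-2)·(-2x + 11) = 0 ⇒ x = 28/5.
Then y = -16/5 and the distance is √(1/5) ≈ 0.4472.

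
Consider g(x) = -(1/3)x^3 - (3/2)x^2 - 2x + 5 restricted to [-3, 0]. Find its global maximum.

g'(x) = -x^2 - 3x - 2, which vanishes at x = -2 and x = -1.
Evaluating at the critical points and endpoints: g(-3) = 13/2,  g(-2) = 17/3,  g(-1) = 35/6,  g(0) = 5.
The maximum over the interval is 13/2, attained at x = -3.

13/2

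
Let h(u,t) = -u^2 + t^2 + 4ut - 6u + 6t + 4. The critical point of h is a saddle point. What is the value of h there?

∂h/∂u = -2u + 4t - 6 = 0 and ∂h/∂t = 4u + 2t + 6 = 0, so (u, t) = (-9/5, 3/5).
The Hessian has h_{uu} = -2, h_{tt} = 2, h_{ut} = 4, giving D = -20 < 0, so the point is a saddle point.
h(-9/5, 3/5) = 56/5.

56/5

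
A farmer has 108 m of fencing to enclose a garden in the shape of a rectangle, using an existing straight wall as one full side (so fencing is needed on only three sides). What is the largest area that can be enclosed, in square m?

Let the sides perpendicular to the wall have length x and the parallel side y, so 2x + y = 108 and the area is A = xy = x(108 − 2x).
A'(x) = 108 − 4x = 0 gives x = 27, and A''(x) = −4 < 0 confirms a maximum.
Then y = 108 − 2·27 = 54 and A = 1458.

1458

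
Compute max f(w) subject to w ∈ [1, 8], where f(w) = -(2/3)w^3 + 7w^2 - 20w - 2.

-31/3

Differentiating, f'(w) = -2w^2 + 14w - 20; which vanishes at w = 2 and w = 5.
Candidates: f(1) = -47/3, f(2) = -58/3, f(5) = -31/3, f(8) = -166/3.
Hence the absolute maximum is -31/3 at w = 5.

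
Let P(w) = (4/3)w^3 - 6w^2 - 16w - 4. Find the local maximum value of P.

14/3

P'(w) = 4w^2 - 12w - 16 = 0 at w = -1, 4.
Since P''(w) = 8w - 12, we get P''(-1) = -20 < 0 ⇒ local maximum; P''(4) = 20 > 0 ⇒ local minimum.
The local maximum is P(-1) = 14/3.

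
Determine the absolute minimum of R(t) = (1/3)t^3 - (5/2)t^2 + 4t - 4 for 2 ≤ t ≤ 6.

R'(t) = t^2 - 5t + 4, whose only zero in [2, 6] is t = 4.
Candidates: R(2) = -10/3; R(4) = -20/3; R(6) = 2.
Hence the absolute minimum is -20/3 at t = 4.

-20/3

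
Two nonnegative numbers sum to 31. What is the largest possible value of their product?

961/4

With x + y = 31, the product is P(x) = x(31 − x).
P'(x) = 31 − 2x = 0 gives x = 31/2; P'' = −2 < 0, so this is the maximum.
P = 31/2·31/2 = 961/4.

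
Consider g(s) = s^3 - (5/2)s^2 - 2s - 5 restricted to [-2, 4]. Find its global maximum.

The derivative is 3s^2 - 5s - 2, which vanishes at s = -1/3 and s = 2.
Candidates: g(-2) = -19,  g(-1/3) = -251/54,  g(2) = -11,  g(4) = 11.
Hence the absolute maximum is 11 at s = 4.

11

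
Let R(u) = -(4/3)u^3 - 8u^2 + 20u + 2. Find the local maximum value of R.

R'(u) = -4u^2 - 16u + 20. Setting R'(u) = 0 gives u ∈ {-5, 1}.
R''(u) = -8u - 16. R''(-5) = 24 > 0 ⇒ local minimum; R''(1) = -24 < 0 ⇒ local maximum.
The local maximum is R(1) = 38/3.

38/3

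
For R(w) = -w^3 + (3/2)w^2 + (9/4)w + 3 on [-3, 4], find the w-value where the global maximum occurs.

-3

R'(w) = -3w^2 + 3w + 9/4, which vanishes at w = -1/2 and w = 3/2.
Compare values at every candidate in [-3, 4]: R(-3) = 147/4,  R(-1/2) = 19/8,  R(3/2) = 51/8,  R(4) = -28.
Hence the absolute maximum is 147/4 at w = -3.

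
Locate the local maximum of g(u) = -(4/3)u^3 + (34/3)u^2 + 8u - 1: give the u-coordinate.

g'(u) = -4u^2 + (68/3)u + 8 = 0 at u = -1/3, 6.
Second-derivative test with g''(u) = -8u + 68/3: g''(-1/3) = 76/3 > 0 ⇒ local minimum; g''(6) = -76/3 < 0 ⇒ local maximum.
So the local maximum value is g(6) = 167.

6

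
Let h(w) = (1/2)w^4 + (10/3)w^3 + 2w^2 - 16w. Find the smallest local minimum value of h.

-61/6

h'(w) = 2w^3 + 10w^2 + 4w - 16. Setting h'(w) = 0 gives w ∈ {-4, -2, 1}.
Since h''(w) = 6w^2 + 20w + 4, we get h''(-4) = 20 > 0 ⇒ local minimum; h''(-2) = -12 < 0 ⇒ local maximum; h''(1) = 30 > 0 ⇒ local minimum.
Thus h has its smallest local minimum at w = 1, with value -61/6.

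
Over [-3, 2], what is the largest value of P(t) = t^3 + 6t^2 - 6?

26

The derivative is 3t^2 + 12t, whose only zero in [-3, 2] is t = 0.
Evaluating at the critical points and endpoints: P(-3) = 21; P(0) = -6; P(2) = 26.
So the maximum is P(2) = 26.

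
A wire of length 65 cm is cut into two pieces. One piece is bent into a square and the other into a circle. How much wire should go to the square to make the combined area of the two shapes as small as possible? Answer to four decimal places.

Let x be the length used for the square. Square side x/4; circle radius (65−x)/(2π).
A(x) = (x/4)² + π·((65−x)/(2π))² = x²/16 + (65−x)²/(4π) for 0 ≤ x ≤ 65. A'(x) = x/8 − (65−x)/(2π) = 0 gives x = 4·65/(π+4) ≈ 36.4064.
A'' = 1/8 + 1/(2π) > 0, so this gives the minimum combined area; x ≈ 36.4064 cm to the square.

36.4064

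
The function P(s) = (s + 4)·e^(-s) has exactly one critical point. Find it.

-3

Differentiating with the product rule gives P'(s) = (-s - 3)·e^(-s). Since e^(-s) > 0, the only critical point is s = -3.
P''(-3) has the same sign as -1 < 0, so this is a local maximum.
P(-3) = (1)·e^(3) ≈ 20.0855.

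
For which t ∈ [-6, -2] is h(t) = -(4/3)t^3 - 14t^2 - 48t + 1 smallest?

-2

Differentiating, h'(t) = -4t^2 - 28t - 48; which vanishes at t = -4 and t = -3.
Compare values at every candidate in [-6, -2]: h(-6) = 73, h(-4) = 163/3, h(-3) = 55, h(-2) = 155/3.
Hence the absolute minimum is 155/3 at t = -2.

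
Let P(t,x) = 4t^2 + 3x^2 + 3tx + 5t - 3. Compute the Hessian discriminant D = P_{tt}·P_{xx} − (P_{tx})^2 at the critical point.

39

∂P/∂t = 8t + 3x + 5 = 0 and ∂P/∂x = 3t + 6x = 0, so (t, x) = (-10/13, 5/13).
The Hessian has P_{tt} = 8, P_{xx} = 6, P_{tx} = 3, giving D = 39 > 0 with P_{tt} > 0, so the point is a local minimum.
D = (8)·(6) − (3)^2 = 39.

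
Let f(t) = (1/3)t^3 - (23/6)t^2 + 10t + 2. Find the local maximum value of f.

f'(t) = t^2 - (23/3)t + 10 = 0 at t = 5/3, 6.
f''(t) = 2t - 23/3. f''(5/3) = -13/3 < 0 ⇒ local maximum; f''(6) = 13/3 > 0 ⇒ local minimum.
The local maximum is f(5/3) = 1549/162.

1549/162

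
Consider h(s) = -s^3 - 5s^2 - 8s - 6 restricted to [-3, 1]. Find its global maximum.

0

Differentiating, h'(s) = -3s^2 - 10s - 8; which vanishes at s = -2 and s = -4/3.
Candidates: h(-3) = 0; h(-2) = -2; h(-4/3) = -50/27; h(1) = -20.
The maximum over the interval is 0, attained at s = -3.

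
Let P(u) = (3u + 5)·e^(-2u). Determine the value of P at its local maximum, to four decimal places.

15.4684

P'(u) = 3·e^(-2u) + (3u + 5)·(-2)·e^(-2u) = (-6u - 7)·e^(-2u). Since e^(-2u) > 0, the only critical point is u = -7/6.
P''(-7/6) has the same sign as -6 < 0, so this is a local maximum.
P(-7/6) = (3/2)·e^(7/3) ≈ 15.4684.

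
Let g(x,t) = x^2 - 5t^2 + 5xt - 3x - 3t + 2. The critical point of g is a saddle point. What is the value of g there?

∂g/∂x = 2x + 5t - 3 = 0 and ∂g/∂t = 5x - 10t - 3 = 0, so (x, t) = (1, 1/5).
The Hessian has g_{xx} = 2, g_{tt} = -10, g_{xt} = 5, giving D = -45 < 0, so the point is a saddle point.
g(1, 1/5) = 1/5.

1/5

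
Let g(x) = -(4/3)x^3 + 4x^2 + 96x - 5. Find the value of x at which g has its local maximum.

g'(x) = -4x^2 + 8x + 96 = 0 at x = -4, 6.
g''(x) = -8x + 8. g''(-4) = 40 > 0 ⇒ local minimum; g''(6) = -40 < 0 ⇒ local maximum.
So the local maximum value is g(6) = 427.

6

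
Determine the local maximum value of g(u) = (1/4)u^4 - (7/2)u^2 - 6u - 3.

Critical points: g'(u) = u^3 - 7u - 6 vanishes at u = -2, -1, 3.
Second-derivative test with g''(u) = 3u^2 - 7: g''(-2) = 5 > 0 ⇒ local minimum; g''(-1) = -4 < 0 ⇒ local maximum; g''(3) = 20 > 0 ⇒ local minimum.
The local maximum is g(-1) = -1/4.

-1/4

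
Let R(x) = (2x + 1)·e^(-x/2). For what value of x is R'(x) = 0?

3/2

Differentiating with the product rule gives R'(x) = (-x + 3/2)·e^(-x/2). Since e^(-x/2) > 0, the only critical point is x = 3/2.
R''(3/2) has the same sign as -1 < 0, so this is a local maximum.
R(3/2) = (4)·e^(-3/4) ≈ 1.8895.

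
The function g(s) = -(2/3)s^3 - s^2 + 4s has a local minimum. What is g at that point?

Critical points: g'(s) = -2s^2 - 2s + 4 vanishes at s = -2, 1.
Since g''(s) = -4s - 2, we get g''(-2) = 6 > 0 ⇒ local minimum; g''(1) = -6 < 0 ⇒ local maximum.
Thus g has its local minimum at s = -2, with value -20/3.

-20/3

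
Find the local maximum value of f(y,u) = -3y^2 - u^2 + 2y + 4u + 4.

∂f/∂y = -6y + 2 = 0 and ∂f/∂u = -2u + 4 = 0, so (y, u) = (1/3, 2).
The Hessian has f_{yy} = -6, f_{uu} = -2, f_{yu} = 0, giving D = 12 > 0 with f_{yy} < 0, so the point is a local maximum.
f(1/3, 2) = 25/3.

25/3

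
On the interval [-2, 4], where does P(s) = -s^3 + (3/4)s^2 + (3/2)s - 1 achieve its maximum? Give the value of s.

-2

Differentiating, P'(s) = -3s^2 + (3/2)s + 3/2; which vanishes at s = -1/2 and s = 1.
Compare values at every candidate in [-2, 4]: P(-2) = 7, P(-1/2) = -23/16, P(1) = 1/4, P(4) = -47.
The maximum over the interval is 7, attained at s = -2.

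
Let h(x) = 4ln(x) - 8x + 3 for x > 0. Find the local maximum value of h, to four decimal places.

h'(x) = 4/x − 8 = 0 gives x = 1/2.
h''(x) = -4/x², which is negative for x > 0, so this is a local maximum.
h(1/2) = 4·ln(1/2) - 4 + 3 ≈ -3.7726.

-3.7726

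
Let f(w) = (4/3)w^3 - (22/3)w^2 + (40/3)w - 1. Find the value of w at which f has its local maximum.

5/3

f'(w) = 4w^2 - (44/3)w + 40/3 = 0 at w = 5/3, 2.
Since f''(w) = 8w - 44/3, we get f''(5/3) = -4/3 < 0 ⇒ local maximum; f''(2) = 4/3 > 0 ⇒ local minimum.
So the local maximum value is f(5/3) = 569/81.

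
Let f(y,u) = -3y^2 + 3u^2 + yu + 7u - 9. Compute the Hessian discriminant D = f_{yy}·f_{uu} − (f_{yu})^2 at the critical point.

∂f/∂y = -6y + u = 0 and ∂f/∂u = y + 6u + 7 = 0, so (y, u) = (-7/37, -42/37).
The Hessian has f_{yy} = -6, f_{uu} = 6, f_{yu} = 1, giving D = -37 < 0, so the point is a saddle point.
D = (-6)·(6) − (1)^2 = -37.

-37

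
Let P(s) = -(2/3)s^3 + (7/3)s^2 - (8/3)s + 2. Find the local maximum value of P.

82/81

P'(s) = -2s^2 + (14/3)s - 8/3. Setting P'(s) = 0 gives s ∈ {1, 4/3}.
P''(s) = -4s + 14/3. P''(1) = 2/3 > 0 ⇒ local minimum; P''(4/3) = -2/3 < 0 ⇒ local maximum.
Thus P has its local maximum at s = 4/3, with value 82/81.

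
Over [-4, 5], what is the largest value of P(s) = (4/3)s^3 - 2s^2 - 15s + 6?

143/3

Differentiating, P'(s) = 4s^2 - 4s - 15; which vanishes at s = -3/2 and s = 5/2.
Evaluating at the critical points and endpoints: P(-4) = -154/3, P(-3/2) = 39/2, P(5/2) = -139/6, P(5) = 143/3.
So the maximum is P(5) = 143/3.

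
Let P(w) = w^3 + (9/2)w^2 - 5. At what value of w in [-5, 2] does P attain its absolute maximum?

The derivative is 3w^2 + 9w, which vanishes at w = -3 and w = 0.
Candidates: P(-5) = -35/2,  P(-3) = 17/2,  P(0) = -5,  P(2) = 21.
Hence the absolute maximum is 21 at w = 2.

2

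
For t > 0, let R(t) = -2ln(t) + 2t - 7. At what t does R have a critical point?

1

R'(t) = -2/t + 2 = 0 gives t = 1.
R''(t) = 2/t², which is positive for t > 0, so this is a local minimum.
R(1) = -2·ln(1) + 2 - 7 ≈ -5.0000.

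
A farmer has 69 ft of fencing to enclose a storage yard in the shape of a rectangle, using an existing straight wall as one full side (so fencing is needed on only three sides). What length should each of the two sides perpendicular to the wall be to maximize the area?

Let the sides perpendicular to the wall have length x and the parallel side y, so 2x + y = 69 and the area is A = xy = x(69 − 2x).
A'(x) = 69 − 4x = 0 gives x = 69/4, and A''(x) = −4 < 0 confirms a maximum.
Then y = 69 − 2·69/4 = 69/2 and A = 4761/8.

69/4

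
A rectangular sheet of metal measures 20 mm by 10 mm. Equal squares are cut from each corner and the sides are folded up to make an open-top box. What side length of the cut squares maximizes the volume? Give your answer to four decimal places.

2.1132

With cut size x, the volume is V(x) = x(20 − 2x)(10 − 2x) for 0 < x < 5.
V'(x) = 12x^2 − 120x + 200. Setting V'(x) = 0 gives x ≈ 2.1132 (the root in (0, 5)).
V''(x) = 24x − 120 is negative there, so this is the maximum; V ≈ 192.4501.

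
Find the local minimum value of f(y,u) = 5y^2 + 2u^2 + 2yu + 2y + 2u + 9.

76/9

∂f/∂y = 10y + 2u + 2 = 0 and ∂f/∂u = 2y + 4u + 2 = 0, so (y, u) = (-1/9, -4/9).
The Hessian has f_{yy} = 10, f_{uu} = 4, f_{yu} = 2, giving D = 36 > 0 with f_{yy} > 0, so the point is a local minimum.
f(-1/9, -4/9) = 76/9.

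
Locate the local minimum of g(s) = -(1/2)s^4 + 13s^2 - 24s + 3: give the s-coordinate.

1

g'(s) = -2s^3 + 26s - 24 = 0 at s = -4, 1, 3.
Second-derivative test with g''(s) = -6s^2 + 26: g''(-4) = -70 < 0 ⇒ local maximum; g''(1) = 20 > 0 ⇒ local minimum; g''(3) = -28 < 0 ⇒ local maximum.
So the local minimum value is g(1) = -17/2.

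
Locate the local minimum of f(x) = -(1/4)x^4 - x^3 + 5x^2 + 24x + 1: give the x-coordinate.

f'(x) = -x^3 - 3x^2 + 10x + 24. Setting f'(x) = 0 gives x ∈ {-4, -2, 3}.
f''(x) = -3x^2 - 6x + 10. f''(-4) = -14 < 0 ⇒ local maximum; f''(-2) = 10 > 0 ⇒ local minimum; f''(3) = -35 < 0 ⇒ local maximum.
So the local minimum value is f(-2) = -23.

-2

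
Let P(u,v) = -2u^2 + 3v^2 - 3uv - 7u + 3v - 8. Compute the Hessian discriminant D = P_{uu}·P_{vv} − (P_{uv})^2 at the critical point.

-33

∂P/∂u = -4u - 3v - 7 = 0 and ∂P/∂v = -3u + 6v + 3 = 0, so (u, v) = (-1, -1).
The Hessian has P_{uu} = -4, P_{vv} = 6, P_{uv} = -3, giving D = -33 < 0, so the point is a saddle point.
D = (-4)·(6) − (-3)^2 = -33.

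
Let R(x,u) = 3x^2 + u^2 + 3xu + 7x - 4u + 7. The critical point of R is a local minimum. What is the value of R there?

-160/3

∂R/∂x = 6x + 3u + 7 = 0 and ∂R/∂u = 3x + 2u - 4 = 0, so (x, u) = (-26/3, 15).
The Hessian has R_{xx} = 6, R_{uu} = 2, R_{xu} = 3, giving D = 3 > 0 with R_{xx} > 0, so the point is a local minimum.
R(-26/3, 15) = -160/3.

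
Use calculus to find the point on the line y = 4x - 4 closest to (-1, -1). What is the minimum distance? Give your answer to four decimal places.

1.6977

Minimize D(x)^2 = (x + 1)^2 + (4x - 3)^2.
d/dx[D^2] = 2(x + 1) + 2·4·(4x - 3) = 0 ⇒ x = 11/17.
Then y = -24/17 and the distance is √(49/17) ≈ 1.6977.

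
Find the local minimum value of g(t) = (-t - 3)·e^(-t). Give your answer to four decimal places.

-7.3891

g'(t) = (-1)·e^(-t) + (-t - 3)·(-1)·e^(-t) = (t + 2)·e^(-t). Since e^(-t) > 0, the only critical point is t = -2.
g''(-2) has the same sign as 1 > 0, so this is a local minimum.
g(-2) = (-1)·e^(2) ≈ -7.3891.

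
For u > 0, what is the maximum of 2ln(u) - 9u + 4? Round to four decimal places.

-1.0082

h'(u) = 2/u − 9 = 0 gives u = 2/9.
h''(u) = -2/u², which is negative for u > 0, so this is a local maximum.
h(2/9) = 2·ln(2/9) - 2 + 4 ≈ -1.0082.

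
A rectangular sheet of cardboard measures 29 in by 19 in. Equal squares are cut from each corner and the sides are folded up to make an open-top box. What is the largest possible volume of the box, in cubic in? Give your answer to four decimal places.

927.1878

With cut size x, the volume is V(x) = x(29 − 2x)(19 − 2x) for 0 < x < 9.5.
V'(x) = 12x^2 − 192x + 551. Setting V'(x) = 0 gives x ≈ 3.7475 (the root in (0, 9.5)).
V''(x) = 24x − 192 is negative there, so this is the maximum; V ≈ 927.1878.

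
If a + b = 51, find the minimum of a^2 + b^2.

With a + b = 51, a^2 + b^2 = a^2 + (51 − a)^2.
The derivative 2a − 2(51 − a) = 4a − 102 vanishes at a = 51/2; second derivative 4 > 0, a minimum.
The minimum is 2·(51/2)^2 = 2601/2.

2601/2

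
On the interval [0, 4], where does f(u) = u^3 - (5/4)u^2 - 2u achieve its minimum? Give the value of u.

4/3

The derivative is 3u^2 - (5/2)u - 2, whose only zero in [0, 4] is u = 4/3.
Candidates: f(0) = 0,  f(4/3) = -68/27,  f(4) = 36.
So the minimum is f(4/3) = -68/27.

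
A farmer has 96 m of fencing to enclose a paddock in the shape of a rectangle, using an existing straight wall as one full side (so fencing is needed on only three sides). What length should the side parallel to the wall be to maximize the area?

Let the sides perpendicular to the wall have length x and the parallel side y, so 2x + y = 96 and the area is A = xy = x(96 − 2x).
A'(x) = 96 − 4x = 0 gives x = 24, and A''(x) = −4 < 0 confirms a maximum.
Then y = 96 − 2·24 = 48 and A = 1152.

48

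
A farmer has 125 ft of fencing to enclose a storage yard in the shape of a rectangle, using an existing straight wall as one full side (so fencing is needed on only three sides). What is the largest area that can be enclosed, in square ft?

15625/8

Let the sides perpendicular to the wall have length x and the parallel side y, so 2x + y = 125 and the area is A = xy = x(125 − 2x).
A'(x) = 125 − 4x = 0 gives x = 125/4, and A''(x) = −4 < 0 confirms a maximum.
Then y = 125 − 2·125/4 = 125/2 and A = 15625/8.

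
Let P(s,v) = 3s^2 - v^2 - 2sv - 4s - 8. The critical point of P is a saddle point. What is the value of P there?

-9

∂P/∂s = 6s - 2v - 4 = 0 and ∂P/∂v = -2s - 2v = 0, so (s, v) = (1/2, -1/2).
The Hessian has P_{ss} = 6, P_{vv} = -2, P_{sv} = -2, giving D = -16 < 0, so the point is a saddle point.
P(1/2, -1/2) = -9.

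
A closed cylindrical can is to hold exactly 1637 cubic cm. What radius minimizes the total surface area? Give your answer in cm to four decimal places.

With radius r and height h, πr²h = 1637 so h = 1637/(πr²), and S(r) = 2πr² + 2πrh = 2πr² + 2·1637/r.
S'(r) = 4πr − 2·1637/r² = 0 ⇒ r³ = 1637/(2π), so r ≈ 6.3869 and h = 2r ≈ 12.7738.
S''(r) = 4π + 4·1637/r³ > 0, so this is the minimum; S ≈ 768.9185.

6.3869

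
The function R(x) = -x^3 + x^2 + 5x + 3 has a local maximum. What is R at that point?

256/27

R'(x) = -3x^2 + 2x + 5 = 0 at x = -1, 5/3.
Second-derivative test with R''(x) = -6x + 2: R''(-1) = 8 > 0 ⇒ local minimum; R''(5/3) = -8 < 0 ⇒ local maximum.
The local maximum is R(5/3) = 256/27.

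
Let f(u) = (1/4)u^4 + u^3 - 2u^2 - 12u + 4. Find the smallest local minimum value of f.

Critical points: f'(u) = u^3 + 3u^2 - 4u - 12 vanishes at u = -3, -2, 2.
f''(u) = 3u^2 + 6u - 4. f''(-3) = 5 > 0 ⇒ local minimum; f''(-2) = -4 < 0 ⇒ local maximum; f''(2) = 20 > 0 ⇒ local minimum.
The smallest local minimum is f(2) = -16.

-16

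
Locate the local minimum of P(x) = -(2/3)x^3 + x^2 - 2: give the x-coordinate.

P'(x) = -2x^2 + 2x. Setting P'(x) = 0 gives x ∈ {0, 1}.
P''(x) = -4x + 2. P''(0) = 2 > 0 ⇒ local minimum; P''(1) = -2 < 0 ⇒ local maximum.
So the local minimum value is P(0) = -2.

0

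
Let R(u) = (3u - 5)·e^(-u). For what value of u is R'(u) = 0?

Differentiating with the product rule gives R'(u) = (-3u + 8)·e^(-u). Since e^(-u) > 0, the only critical point is u = 8/3.
R''(8/3) has the same sign as -3 < 0, so this is a local maximum.
R(8/3) = (3)·e^(-8/3) ≈ 0.2085.

8/3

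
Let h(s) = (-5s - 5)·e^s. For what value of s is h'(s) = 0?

Differentiating with the product rule gives h'(s) = (-5s - 10)·e^s. Since e^s > 0, the only critical point is s = -2.
h''(-2) has the same sign as -5 < 0, so this is a local maximum.
h(-2) = (5)·e^(-2) ≈ 0.6767.

-2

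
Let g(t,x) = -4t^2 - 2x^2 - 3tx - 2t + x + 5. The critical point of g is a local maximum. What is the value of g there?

∂g/∂t = -8t - 3x - 2 = 0 and ∂g/∂x = -3t - 4x + 1 = 0, so (t, x) = (-11/23, 14/23).
The Hessian has g_{tt} = -8, g_{xx} = -4, g_{tx} = -3, giving D = 23 > 0 with g_{tt} < 0, so the point is a local maximum.
g(-11/23, 14/23) = 133/23.

133/23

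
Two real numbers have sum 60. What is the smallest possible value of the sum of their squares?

1800

With a + b = 60, a^2 + b^2 = a^2 + (60 − a)^2.
The derivative 2a − 2(60 − a) = 4a − 120 vanishes at a = 30; second derivative 4 > 0, a minimum.
The minimum is 2·(30)^2 = 1800.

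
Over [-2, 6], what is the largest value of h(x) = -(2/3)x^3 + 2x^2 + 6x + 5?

The derivative is -2x^2 + 4x + 6, which vanishes at x = -1 and x = 3.
Evaluating at the critical points and endpoints: h(-2) = 19/3,  h(-1) = 5/3,  h(3) = 23,  h(6) = -31.
The maximum over the interval is 23, attained at x = 3.

23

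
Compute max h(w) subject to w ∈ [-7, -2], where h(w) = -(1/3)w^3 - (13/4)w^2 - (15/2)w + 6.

163/12

The derivative is -w^2 - (13/2)w - 15/2, whose only zero in [-7, -2] is w = -5.
Candidates: h(-7) = 163/12,  h(-5) = 47/12,  h(-2) = 32/3.
Hence the absolute maximum is 163/12 at w = -7.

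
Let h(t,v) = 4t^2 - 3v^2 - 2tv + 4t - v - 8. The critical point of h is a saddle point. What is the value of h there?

∂h/∂t = 8t - 2v + 4 = 0 and ∂h/∂v = -2t - 6v - 1 = 0, so (t, v) = (-1/2, 0).
The Hessian has h_{tt} = 8, h_{vv} = -6, h_{tv} = -2, giving D = -52 < 0, so the point is a saddle point.
h(-1/2, 0) = -9.

-9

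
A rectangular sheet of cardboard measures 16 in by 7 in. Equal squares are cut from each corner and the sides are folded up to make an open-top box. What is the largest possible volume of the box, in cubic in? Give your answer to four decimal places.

With cut size x, the volume is V(x) = x(16 − 2x)(7 − 2x) for 0 < x < 3.5.
V'(x) = 12x^2 − 92x + 112. Setting V'(x) = 0 gives x ≈ 1.5179 (the root in (0, 3.5)).
V''(x) = 24x − 92 is negative there, so this is the maximum; V ≈ 78.0090.

78.0090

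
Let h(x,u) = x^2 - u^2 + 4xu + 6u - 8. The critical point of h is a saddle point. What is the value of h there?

∂h/∂x = 2x + 4u = 0 and ∂h/∂u = 4x - 2u + 6 = 0, so (x, u) = (-6/5, 3/5).
The Hessian has h_{xx} = 2, h_{uu} = -2, h_{xu} = 4, giving D = -20 < 0, so the point is a saddle point.
h(-6/5, 3/5) = -31/5.

-31/5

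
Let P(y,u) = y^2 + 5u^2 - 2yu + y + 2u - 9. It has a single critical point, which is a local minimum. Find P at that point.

∂P/∂y = 2y - 2u + 1 = 0 and ∂P/∂u = -2y + 10u + 2 = 0, so (y, u) = (-7/8, -3/8).
The Hessian has P_{yy} = 2, P_{uu} = 10, P_{yu} = -2, giving D = 16 > 0 with P_{yy} > 0, so the point is a local minimum.
P(-7/8, -3/8) = -157/16.

-157/16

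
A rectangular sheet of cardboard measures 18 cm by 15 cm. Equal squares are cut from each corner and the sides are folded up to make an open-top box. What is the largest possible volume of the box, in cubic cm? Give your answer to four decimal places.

With cut size x, the volume is V(x) = x(18 − 2x)(15 − 2x) for 0 < x < 7.5.
V'(x) = 12x^2 − 132x + 270. Setting V'(x) = 0 gives x ≈ 2.7161 (the root in (0, 7.5)).
V''(x) = 24x − 132 is negative there, so this is the maximum; V ≈ 326.6007.

326.6007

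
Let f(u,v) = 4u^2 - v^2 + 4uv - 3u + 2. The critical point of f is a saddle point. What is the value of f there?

55/32

∂f/∂u = 8u + 4v - 3 = 0 and ∂f/∂v = 4u - 2v = 0, so (u, v) = (3/16, 3/8).
The Hessian has f_{uu} = 8, f_{vv} = -2, f_{uv} = 4, giving D = -32 < 0, so the point is a saddle point.
f(3/16, 3/8) = 55/32.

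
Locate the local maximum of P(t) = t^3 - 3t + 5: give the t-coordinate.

-1

Critical points: P'(t) = 3t^2 - 3 vanishes at t = -1, 1.
Since P''(t) = 6t, we get P''(-1) = -6 < 0 ⇒ local maximum; P''(1) = 6 > 0 ⇒ local minimum.
Thus P has its local maximum at t = -1, with value 7.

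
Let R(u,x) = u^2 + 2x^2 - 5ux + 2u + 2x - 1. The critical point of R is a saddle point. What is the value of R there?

15/17

∂R/∂u = 2u - 5x + 2 = 0 and ∂R/∂x = -5u + 4x + 2 = 0, so (u, x) = (18/17, 14/17).
The Hessian has R_{uu} = 2, R_{xx} = 4, R_{ux} = -5, giving D = -17 < 0, so the point is a saddle point.
R(18/17, 14/17) = 15/17.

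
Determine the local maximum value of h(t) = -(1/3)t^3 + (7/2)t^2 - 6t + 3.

h'(t) = -t^2 + 7t - 6 = 0 at t = 1, 6.
Since h''(t) = -2t + 7, we get h''(1) = 5 > 0 ⇒ local minimum; h''(6) = -5 < 0 ⇒ local maximum.
The local maximum is h(6) = 21.

21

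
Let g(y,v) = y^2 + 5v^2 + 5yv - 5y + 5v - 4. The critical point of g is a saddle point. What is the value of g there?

∂g/∂y = 2y + 5v - 5 = 0 and ∂g/∂v = 5y + 10v + 5 = 0, so (y, v) = (-15, 7).
The Hessian has g_{yy} = 2, g_{vv} = 10, g_{yv} = 5, giving D = -5 < 0, so the point is a saddle point.
g(-15, 7) = 51.

51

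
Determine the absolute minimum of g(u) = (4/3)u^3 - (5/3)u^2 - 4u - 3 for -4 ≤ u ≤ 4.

-99

g'(u) = 4u^2 - (10/3)u - 4, which vanishes at u = -2/3 and u = 3/2.
Candidates: g(-4) = -99, g(-2/3) = -119/81, g(3/2) = -33/4, g(4) = 119/3.
Hence the absolute minimum is -99 at u = -4.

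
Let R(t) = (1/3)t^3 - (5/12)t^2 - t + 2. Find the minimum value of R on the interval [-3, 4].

The derivative is t^2 - (5/6)t - 1, which vanishes at t = -2/3 and t = 3/2.
Evaluating at the critical points and endpoints: R(-3) = -31/4, R(-2/3) = 193/81, R(3/2) = 11/16, R(4) = 38/3.
The minimum over the interval is -31/4, attained at t = -3.

-31/4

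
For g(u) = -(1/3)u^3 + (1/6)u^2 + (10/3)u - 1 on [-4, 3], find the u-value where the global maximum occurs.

Differentiating, g'(u) = -u^2 + (1/3)u + 10/3; which vanishes at u = -5/3 and u = 2.
Candidates: g(-4) = 29/3, g(-5/3) = -737/162, g(2) = 11/3, g(3) = 3/2.
So the maximum is g(-4) = 29/3.

-4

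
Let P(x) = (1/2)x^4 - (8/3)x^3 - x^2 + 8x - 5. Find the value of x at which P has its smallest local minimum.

P'(x) = 2x^3 - 8x^2 - 2x + 8. Setting P'(x) = 0 gives x ∈ {-1, 1, 4}.
Second-derivative test with P''(x) = 6x^2 - 16x - 2: P''(-1) = 20 > 0 ⇒ local minimum; P''(1) = -12 < 0 ⇒ local maximum; P''(4) = 30 > 0 ⇒ local minimum.
Thus P has its smallest local minimum at x = 4, with value -95/3.

4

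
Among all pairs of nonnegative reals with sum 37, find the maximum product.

1369/4

With x + y = 37, the product is P(x) = x(37 − x).
P'(x) = 37 − 2x = 0 gives x = 37/2; P'' = −2 < 0, so this is the maximum.
P = 37/2·37/2 = 1369/4.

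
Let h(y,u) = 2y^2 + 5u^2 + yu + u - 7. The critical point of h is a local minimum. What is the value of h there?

∂h/∂y = 4y + u = 0 and ∂h/∂u = y + 10u + 1 = 0, so (y, u) = (1/39, -4/39).
The Hessian has h_{yy} = 4, h_{uu} = 10, h_{yu} = 1, giving D = 39 > 0 with h_{yy} > 0, so the point is a local minimum.
h(1/39, -4/39) = -275/39.

-275/39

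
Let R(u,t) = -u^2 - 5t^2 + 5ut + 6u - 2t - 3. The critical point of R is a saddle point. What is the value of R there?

-139/5

∂R/∂u = -2u + 5t + 6 = 0 and ∂R/∂t = 5u - 10t - 2 = 0, so (u, t) = (-10, -26/5).
The Hessian has R_{uu} = -2, R_{tt} = -10, R_{ut} = 5, giving D = -5 < 0, so the point is a saddle point.
R(-10, -26/5) = -139/5.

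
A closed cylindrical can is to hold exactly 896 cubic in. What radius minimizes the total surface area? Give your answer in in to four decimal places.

With radius r and height h, πr²h = 896 so h = 896/(πr²), and S(r) = 2πr² + 2πrh = 2πr² + 2·896/r.
S'(r) = 4πr − 2·896/r² = 0 ⇒ r³ = 896/(2π), so r ≈ 5.2245 and h = 2r ≈ 10.4490.
S''(r) = 4π + 4·896/r³ > 0, so this is the minimum; S ≈ 514.5014.

5.2245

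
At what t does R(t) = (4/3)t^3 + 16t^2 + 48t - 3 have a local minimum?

-2

R'(t) = 4t^2 + 32t + 48 = 0 at t = -6, -2.
R''(t) = 8t + 32. R''(-6) = -16 < 0 ⇒ local maximum; R''(-2) = 16 > 0 ⇒ local minimum.
Thus R has its local minimum at t = -2, with value -137/3.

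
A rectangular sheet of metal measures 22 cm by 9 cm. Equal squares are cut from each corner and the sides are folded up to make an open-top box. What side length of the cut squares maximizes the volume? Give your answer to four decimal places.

1.9738

With cut size x, the volume is V(x) = x(22 − 2x)(9 − 2x) for 0 < x < 4.5.
V'(x) = 12x^2 − 124x + 198. Setting V'(x) = 0 gives x ≈ 1.9738 (the root in (0, 4.5)).
V''(x) = 24x − 124 is negative there, so this is the maximum; V ≈ 180.0262.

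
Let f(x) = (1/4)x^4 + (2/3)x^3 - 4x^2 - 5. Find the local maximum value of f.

-5

Critical points: f'(x) = x^3 + 2x^2 - 8x vanishes at x = -4, 0, 2.
Since f''(x) = 3x^2 + 4x - 8, we get f''(-4) = 24 > 0 ⇒ local minimum; f''(0) = -8 < 0 ⇒ local maximum; f''(2) = 12 > 0 ⇒ local minimum.
So the local maximum value is f(0) = -5.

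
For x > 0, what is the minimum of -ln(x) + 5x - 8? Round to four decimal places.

P'(x) = -1/x + 5 = 0 gives x = 1/5.
P''(x) = 1/x², which is positive for x > 0, so this is a local minimum.
P(1/5) = -1·ln(1/5) + 1 - 8 ≈ -5.3906.

-5.3906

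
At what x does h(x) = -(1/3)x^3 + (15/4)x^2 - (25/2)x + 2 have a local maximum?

5

Critical points: h'(x) = -x^2 + (15/2)x - 25/2 vanishes at x = 5/2, 5.
Since h''(x) = -2x + 15/2, we get h''(5/2) = 5/2 > 0 ⇒ local minimum; h''(5) = -5/2 < 0 ⇒ local maximum.
So the local maximum value is h(5) = -101/12.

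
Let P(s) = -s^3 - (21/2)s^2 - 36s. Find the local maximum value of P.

P'(s) = -3s^2 - 21s - 36. Setting P'(s) = 0 gives s ∈ {-4, -3}.
Since P''(s) = -6s - 21, we get P''(-4) = 3 > 0 ⇒ local minimum; P''(-3) = -3 < 0 ⇒ local maximum.
The local maximum is P(-3) = 81/2.

81/2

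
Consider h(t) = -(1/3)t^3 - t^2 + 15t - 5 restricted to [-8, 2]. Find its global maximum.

55/3

Differentiating, h'(t) = -t^2 - 2t + 15; whose only zero in [-8, 2] is t = -5.
Evaluating at the critical points and endpoints: h(-8) = -55/3, h(-5) = -190/3, h(2) = 55/3.
So the maximum is h(2) = 55/3.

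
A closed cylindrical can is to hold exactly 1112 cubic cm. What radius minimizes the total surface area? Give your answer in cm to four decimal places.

With radius r and height h, πr²h = 1112 so h = 1112/(πr²), and S(r) = 2πr² + 2πrh = 2πr² + 2·1112/r.
S'(r) = 4πr − 2·1112/r² = 0 ⇒ r³ = 1112/(2π), so r ≈ 5.6145 and h = 2r ≈ 11.2289.
S''(r) = 4π + 4·1112/r³ > 0, so this is the minimum; S ≈ 594.1796.

5.6145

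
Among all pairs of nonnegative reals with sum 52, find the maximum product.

676

With x + y = 52, the product is P(x) = x(52 − x).
P'(x) = 52 − 2x = 0 gives x = 26; P'' = −2 < 0, so this is the maximum.
P = 26·26 = 676.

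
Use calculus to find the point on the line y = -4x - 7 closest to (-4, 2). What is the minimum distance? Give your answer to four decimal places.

Minimize D(x)^2 = (x + 4)^2 + (-4x - 9)^2.
d/dx[D^2] = 2(x + 4) + 2·(-4)·(-4x - 9) = 0 ⇒ x = -40/17.
Then y = 41/17 and the distance is √(49/17) ≈ 1.6977.

1.6977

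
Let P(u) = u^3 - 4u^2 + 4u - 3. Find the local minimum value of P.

Critical points: P'(u) = 3u^2 - 8u + 4 vanishes at u = 2/3, 2.
Second-derivative test with P''(u) = 6u - 8: P''(2/3) = -4 < 0 ⇒ local maximum; P''(2) = 4 > 0 ⇒ local minimum.
Thus P has its local minimum at u = 2, with value -3.

-3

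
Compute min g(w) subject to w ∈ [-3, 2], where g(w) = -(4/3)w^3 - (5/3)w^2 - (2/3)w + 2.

The derivative is -4w^2 - (10/3)w - 2/3, which vanishes at w = -1/2 and w = -1/3.
Candidates: g(-3) = 25,  g(-1/2) = 25/12,  g(-1/3) = 169/81,  g(2) = -50/3.
Hence the absolute minimum is -50/3 at w = 2.

-50/3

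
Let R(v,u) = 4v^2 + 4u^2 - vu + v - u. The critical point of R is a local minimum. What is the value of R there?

-1/9

∂R/∂v = 8v - u + 1 = 0 and ∂R/∂u = -v + 8u - 1 = 0, so (v, u) = (-1/9, 1/9).
The Hessian has R_{vv} = 8, R_{uu} = 8, R_{vu} = -1, giving D = 63 > 0 with R_{vv} > 0, so the point is a local minimum.
R(-1/9, 1/9) = -1/9.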